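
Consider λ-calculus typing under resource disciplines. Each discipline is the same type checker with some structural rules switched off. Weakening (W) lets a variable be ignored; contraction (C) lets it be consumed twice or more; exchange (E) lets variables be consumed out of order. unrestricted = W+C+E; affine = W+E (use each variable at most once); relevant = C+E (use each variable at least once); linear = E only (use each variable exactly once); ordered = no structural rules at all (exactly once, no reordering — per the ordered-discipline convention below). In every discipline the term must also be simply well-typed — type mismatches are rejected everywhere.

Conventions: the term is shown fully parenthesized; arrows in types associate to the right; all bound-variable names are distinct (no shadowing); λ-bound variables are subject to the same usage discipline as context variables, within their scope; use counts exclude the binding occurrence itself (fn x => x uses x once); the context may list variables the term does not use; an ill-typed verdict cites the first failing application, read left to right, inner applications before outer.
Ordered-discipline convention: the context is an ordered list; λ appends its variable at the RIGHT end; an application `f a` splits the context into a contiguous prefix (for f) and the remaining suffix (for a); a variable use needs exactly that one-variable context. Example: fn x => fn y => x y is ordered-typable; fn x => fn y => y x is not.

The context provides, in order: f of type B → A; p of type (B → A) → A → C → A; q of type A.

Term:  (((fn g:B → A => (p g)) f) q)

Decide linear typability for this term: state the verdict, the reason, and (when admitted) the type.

yes — each of f, p, q, g used exactly once; term : C → A
usage: f=1; p=1; q=1; g [bound]=1
order of uses: p, g, f, q
typing: well-typed at C → A
all disciplines: ordered ✗; linear ✓; affine ✓; relevant ✓; unrestricted ✓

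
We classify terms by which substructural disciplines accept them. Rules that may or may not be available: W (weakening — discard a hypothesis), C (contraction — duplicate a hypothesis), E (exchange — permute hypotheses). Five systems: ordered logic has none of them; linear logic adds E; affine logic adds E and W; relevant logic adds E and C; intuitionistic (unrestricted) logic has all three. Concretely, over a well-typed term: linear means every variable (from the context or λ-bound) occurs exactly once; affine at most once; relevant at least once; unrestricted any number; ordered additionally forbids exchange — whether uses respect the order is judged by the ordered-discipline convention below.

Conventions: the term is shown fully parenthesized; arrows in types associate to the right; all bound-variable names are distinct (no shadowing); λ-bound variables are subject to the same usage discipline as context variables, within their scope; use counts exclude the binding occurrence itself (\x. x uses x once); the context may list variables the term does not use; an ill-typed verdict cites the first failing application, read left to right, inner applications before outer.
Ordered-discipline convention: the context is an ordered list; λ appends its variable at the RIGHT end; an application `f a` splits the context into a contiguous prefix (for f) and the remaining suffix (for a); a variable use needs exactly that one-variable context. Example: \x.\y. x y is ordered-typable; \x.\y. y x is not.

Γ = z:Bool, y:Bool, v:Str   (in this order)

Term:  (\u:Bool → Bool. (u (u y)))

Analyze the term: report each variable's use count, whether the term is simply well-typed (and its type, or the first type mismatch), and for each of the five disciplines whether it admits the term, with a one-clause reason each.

usage: z: 0×, y: 1×, v: 0×, u (bound): 2×
order of uses: u, u, y
typing: well-typed — term : (Bool → Bool) → Bool
ordered: ✗ — u ×2 used more than once (contraction); unused: z, v — weakening required
linear: ✗ — u ×2 used more than once (contraction); unused: z, v — weakening required
affine: ✗ — u ×2 used more than once (contraction)
relevant: ✗ — unused: z, v — weakening required
unrestricted: ✓ — well-typed at (Bool → Bool) → Bool; no restrictions here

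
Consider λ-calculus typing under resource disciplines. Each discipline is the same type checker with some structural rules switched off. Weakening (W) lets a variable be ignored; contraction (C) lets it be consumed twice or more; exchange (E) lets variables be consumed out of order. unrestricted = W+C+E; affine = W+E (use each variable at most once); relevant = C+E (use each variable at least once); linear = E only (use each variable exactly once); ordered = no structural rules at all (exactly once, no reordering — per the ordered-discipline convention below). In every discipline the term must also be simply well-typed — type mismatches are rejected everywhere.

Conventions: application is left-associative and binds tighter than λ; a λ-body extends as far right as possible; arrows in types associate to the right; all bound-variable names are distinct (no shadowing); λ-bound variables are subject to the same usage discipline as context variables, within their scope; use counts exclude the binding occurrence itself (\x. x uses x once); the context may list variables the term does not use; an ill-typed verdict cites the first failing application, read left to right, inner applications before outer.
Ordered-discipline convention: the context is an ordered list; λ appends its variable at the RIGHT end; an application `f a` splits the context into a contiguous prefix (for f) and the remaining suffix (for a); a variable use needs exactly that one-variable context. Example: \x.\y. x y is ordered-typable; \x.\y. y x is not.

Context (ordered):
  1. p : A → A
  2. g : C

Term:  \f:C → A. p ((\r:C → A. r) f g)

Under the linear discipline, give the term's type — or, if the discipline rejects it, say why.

term : (C → A) → A
variable uses: p=1; g=1; f (λ-bound)=1; r (λ-bound)=1
use order (left to right): p, r, f, g
typing: the term checks, with type (C → A) → A
per-discipline verdicts: ordered ✗ | linear ✓ | affine ✓ | relevant ✓ | unrestricted ✓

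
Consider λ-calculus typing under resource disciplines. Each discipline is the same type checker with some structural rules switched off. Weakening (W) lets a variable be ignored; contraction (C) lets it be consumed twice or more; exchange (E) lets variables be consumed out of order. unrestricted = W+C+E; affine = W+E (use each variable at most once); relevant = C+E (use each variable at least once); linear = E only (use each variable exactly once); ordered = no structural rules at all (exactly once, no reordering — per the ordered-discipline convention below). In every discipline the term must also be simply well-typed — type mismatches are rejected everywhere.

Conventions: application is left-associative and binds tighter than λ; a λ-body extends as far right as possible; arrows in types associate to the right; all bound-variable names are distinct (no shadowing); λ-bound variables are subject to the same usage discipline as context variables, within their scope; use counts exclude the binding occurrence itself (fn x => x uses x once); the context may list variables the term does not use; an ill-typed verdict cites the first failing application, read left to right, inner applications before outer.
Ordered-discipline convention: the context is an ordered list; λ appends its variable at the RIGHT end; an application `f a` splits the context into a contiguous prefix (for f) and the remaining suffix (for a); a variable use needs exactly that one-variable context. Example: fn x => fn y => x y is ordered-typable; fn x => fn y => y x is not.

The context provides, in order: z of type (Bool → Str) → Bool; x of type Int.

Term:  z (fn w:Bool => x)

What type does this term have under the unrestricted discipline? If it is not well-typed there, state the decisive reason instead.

not well-typed under unrestricted — a type mismatch blocks all five
usage: z=1; x=1; w (bound)=0
left-to-right use order: z, x
typing: ill-typed: an application expects Bool → Str but receives Bool → Int
summary: ordered ✗, linear ✗, affine ✗, relevant ✗, unrestricted ✗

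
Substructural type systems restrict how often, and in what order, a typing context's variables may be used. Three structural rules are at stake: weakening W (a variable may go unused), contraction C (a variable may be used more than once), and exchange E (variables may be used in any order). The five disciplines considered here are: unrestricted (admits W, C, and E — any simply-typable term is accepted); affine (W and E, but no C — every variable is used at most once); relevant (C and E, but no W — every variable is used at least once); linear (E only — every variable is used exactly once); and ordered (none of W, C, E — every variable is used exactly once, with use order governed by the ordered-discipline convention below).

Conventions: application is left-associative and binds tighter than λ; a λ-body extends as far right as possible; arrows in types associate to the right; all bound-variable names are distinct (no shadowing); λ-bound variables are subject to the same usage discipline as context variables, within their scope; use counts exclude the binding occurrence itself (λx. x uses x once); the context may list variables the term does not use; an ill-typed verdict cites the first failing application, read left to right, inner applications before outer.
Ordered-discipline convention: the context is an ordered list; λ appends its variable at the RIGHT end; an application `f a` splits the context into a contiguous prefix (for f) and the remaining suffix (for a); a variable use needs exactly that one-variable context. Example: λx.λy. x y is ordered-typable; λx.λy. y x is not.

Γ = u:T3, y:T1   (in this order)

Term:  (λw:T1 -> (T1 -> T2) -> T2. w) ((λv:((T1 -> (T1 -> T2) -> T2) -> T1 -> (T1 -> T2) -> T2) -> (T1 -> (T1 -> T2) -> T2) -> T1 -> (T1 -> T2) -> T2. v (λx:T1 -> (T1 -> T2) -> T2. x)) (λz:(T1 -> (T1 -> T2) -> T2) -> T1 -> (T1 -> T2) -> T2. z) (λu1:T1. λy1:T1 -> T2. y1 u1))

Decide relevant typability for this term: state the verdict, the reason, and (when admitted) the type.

no — unused: u, y — weakening required
use counts: u ×0; y ×0; w (λ-bound) ×1; v (λ-bound) ×1; x (λ-bound) ×1; z (λ-bound) ×1; u1 (λ-bound) ×1; y1 (λ-bound) ×1
use order (left to right): w, v, x, z, y1, u1
typing: well-typed — term : T1 -> (T1 -> T2) -> T2
all disciplines: ordered ✗ · linear ✗ · affine ✓ · relevant ✗ · unrestricted ✓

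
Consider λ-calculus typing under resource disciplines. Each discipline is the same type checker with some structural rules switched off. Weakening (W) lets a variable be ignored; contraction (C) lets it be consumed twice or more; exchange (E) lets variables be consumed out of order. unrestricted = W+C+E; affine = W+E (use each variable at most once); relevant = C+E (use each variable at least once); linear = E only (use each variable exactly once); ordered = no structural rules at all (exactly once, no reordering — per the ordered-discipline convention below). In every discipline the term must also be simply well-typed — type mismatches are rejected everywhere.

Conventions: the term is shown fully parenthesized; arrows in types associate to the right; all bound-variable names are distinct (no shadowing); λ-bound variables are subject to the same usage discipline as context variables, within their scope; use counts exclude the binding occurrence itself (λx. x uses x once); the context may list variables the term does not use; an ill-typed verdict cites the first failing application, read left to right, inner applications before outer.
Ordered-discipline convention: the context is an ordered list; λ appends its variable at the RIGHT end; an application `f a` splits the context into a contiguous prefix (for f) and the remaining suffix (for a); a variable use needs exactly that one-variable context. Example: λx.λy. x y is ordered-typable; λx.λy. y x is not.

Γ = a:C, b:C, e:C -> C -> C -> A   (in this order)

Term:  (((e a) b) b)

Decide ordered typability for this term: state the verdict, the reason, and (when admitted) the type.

no — b ×2 used more than once (contraction)
use counts: a: 1×; b: 2×; e: 1×
uses in reading order: e, a, b, b
typing: well-typed — term : A
summary: ordered ✗, linear ✗, affine ✗, relevant ✓, unrestricted ✓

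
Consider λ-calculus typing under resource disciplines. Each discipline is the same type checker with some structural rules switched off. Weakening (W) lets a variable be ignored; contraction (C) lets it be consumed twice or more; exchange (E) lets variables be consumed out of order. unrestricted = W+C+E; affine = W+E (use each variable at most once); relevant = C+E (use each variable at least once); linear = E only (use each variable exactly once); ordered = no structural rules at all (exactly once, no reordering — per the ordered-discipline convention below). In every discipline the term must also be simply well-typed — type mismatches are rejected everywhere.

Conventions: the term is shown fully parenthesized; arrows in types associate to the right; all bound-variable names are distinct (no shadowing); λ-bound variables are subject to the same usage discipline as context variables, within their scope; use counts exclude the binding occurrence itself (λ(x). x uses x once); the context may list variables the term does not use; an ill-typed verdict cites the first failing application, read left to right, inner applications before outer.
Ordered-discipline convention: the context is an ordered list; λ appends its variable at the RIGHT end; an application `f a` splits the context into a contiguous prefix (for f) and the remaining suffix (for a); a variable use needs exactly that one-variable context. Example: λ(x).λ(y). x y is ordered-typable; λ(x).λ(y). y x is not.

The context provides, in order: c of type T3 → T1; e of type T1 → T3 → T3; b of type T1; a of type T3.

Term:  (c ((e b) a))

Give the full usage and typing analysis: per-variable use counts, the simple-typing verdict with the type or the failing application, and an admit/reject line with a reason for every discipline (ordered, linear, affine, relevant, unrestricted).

usage: c: 1; e: 1; b: 1; a: 1
use order (left to right): c, e, b, a
typing: ✓ — T1
ordered: ✓, c, e, b, a: once each, no exchange needed
linear: ✓, single use per variable (c, e, b, a)
affine: ✓, no duplicate uses among c, e, b, a
relevant: ✓, at least one use each (c, e, b, a)
unrestricted: ✓, type-checks (T1) and nothing is barred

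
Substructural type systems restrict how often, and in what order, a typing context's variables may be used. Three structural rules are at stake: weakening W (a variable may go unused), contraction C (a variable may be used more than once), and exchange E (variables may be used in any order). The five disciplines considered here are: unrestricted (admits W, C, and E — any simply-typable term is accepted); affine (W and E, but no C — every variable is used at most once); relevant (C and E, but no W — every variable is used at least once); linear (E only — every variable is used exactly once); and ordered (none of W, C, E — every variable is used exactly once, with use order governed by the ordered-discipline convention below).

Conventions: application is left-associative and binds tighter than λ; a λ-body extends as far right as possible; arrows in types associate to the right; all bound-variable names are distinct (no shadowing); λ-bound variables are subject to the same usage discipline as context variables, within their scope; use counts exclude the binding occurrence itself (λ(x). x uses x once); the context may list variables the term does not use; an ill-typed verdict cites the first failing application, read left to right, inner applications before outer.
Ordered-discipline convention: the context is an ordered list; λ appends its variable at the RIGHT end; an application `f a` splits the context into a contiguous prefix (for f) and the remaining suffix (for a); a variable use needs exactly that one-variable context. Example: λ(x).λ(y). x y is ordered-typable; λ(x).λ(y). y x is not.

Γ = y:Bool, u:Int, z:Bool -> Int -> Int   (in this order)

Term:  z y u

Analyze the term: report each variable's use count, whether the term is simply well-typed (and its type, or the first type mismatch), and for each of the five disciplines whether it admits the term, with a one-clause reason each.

variable uses: y ×1; u ×1; z ×1
use order (left to right): z, y, u
typing: ✓ — Int
ordered: ✗, use order z, y, u needs exchange
linear: ✓, single use per variable (y, u, z)
affine: ✓, y, u, z: no repeats, contraction unneeded
relevant: ✓, y, u, z: all used, weakening unneeded
unrestricted: ✓, type-checks (Int) and nothing is barred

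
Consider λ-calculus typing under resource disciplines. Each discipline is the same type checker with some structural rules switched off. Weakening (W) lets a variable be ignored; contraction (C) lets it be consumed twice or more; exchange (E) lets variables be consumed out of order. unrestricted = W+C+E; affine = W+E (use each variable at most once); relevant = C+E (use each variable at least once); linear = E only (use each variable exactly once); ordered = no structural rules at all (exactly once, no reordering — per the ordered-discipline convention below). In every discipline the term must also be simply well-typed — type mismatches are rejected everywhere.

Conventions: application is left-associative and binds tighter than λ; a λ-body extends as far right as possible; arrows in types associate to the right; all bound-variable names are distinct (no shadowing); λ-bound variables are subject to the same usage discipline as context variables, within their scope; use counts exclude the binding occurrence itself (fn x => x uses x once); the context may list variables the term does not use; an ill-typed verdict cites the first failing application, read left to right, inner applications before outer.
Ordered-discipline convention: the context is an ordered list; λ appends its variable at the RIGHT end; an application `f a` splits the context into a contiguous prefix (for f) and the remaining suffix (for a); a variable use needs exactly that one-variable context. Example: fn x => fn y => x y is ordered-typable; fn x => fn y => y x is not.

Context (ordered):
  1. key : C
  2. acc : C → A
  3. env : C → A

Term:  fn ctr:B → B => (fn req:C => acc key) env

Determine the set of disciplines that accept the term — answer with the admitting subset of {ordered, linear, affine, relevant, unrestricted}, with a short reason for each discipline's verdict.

accepted by: none
counts: key: 1, acc: 1, env: 1, ctr [bound]: 0, req [bound]: 0
left-to-right use order: acc, key, env
typing: ill-typed: an argument C → A mismatches the expected C
ordered ✗ (the type mismatch rejects it)
linear ✗ (not simply typable)
affine ✗ (fails simple typing)
relevant ✗ (a type mismatch blocks all five)
unrestricted ✗ (the type mismatch rejects it)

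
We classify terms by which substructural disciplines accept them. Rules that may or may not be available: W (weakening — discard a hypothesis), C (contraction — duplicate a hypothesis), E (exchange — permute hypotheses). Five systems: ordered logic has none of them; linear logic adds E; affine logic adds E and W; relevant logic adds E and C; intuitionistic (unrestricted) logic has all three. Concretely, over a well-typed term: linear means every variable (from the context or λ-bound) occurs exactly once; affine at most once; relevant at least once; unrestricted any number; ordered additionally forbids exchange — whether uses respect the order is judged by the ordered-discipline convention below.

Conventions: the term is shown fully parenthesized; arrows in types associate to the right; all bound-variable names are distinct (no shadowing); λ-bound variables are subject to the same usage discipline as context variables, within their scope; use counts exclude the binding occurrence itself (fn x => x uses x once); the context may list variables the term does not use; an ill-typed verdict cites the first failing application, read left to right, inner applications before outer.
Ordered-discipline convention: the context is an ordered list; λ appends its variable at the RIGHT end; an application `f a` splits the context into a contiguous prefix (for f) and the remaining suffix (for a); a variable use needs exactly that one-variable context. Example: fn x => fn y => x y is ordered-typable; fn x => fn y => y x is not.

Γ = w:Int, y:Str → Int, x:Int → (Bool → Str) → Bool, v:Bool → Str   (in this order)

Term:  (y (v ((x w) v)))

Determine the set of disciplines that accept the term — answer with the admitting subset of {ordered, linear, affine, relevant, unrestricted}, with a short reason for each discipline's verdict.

admitted in: relevant, unrestricted
usage: w ×1; y ×1; x ×1; v ×2
uses in reading order: y, v, x, w, v
typing: well-typed at Int
ordered: ✗ — needs contraction — v ×2
linear: ✗ — needs contraction — v ×2
affine: ✗ — needs contraction — v ×2
relevant: ✓ — w, y, x, v: all used, weakening unneeded
unrestricted: ✓ — well-typed at Int; no restrictions here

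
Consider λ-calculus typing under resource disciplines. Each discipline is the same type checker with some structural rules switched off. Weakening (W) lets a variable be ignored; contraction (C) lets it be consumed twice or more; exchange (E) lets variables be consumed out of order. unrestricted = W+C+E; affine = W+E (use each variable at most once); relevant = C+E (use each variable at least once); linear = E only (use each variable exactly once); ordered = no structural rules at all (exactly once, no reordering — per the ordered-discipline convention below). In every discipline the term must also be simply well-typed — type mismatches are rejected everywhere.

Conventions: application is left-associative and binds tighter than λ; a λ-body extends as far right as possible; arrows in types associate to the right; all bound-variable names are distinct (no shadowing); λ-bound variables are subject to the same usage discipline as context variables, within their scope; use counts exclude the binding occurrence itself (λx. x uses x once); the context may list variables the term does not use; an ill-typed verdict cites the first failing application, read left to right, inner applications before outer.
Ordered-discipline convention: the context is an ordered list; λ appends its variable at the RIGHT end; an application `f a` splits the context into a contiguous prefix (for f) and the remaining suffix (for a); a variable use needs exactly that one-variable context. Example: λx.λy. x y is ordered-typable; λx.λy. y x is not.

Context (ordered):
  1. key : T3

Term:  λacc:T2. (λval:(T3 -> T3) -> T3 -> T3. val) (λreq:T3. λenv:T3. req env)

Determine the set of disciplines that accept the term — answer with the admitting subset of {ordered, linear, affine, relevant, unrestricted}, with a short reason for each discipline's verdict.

admitting disciplines: none
variable uses: key: 0, acc (bound): 0, val (bound): 1, req (bound): 1, env (bound): 1
use order (left to right): val, req, env
typing: ill-typed: can't apply a value of type T3
ordered: ✗ — not simply typable
linear: ✗ — fails simple typing
affine: ✗ — a type mismatch blocks all five
relevant: ✗ — the type mismatch rejects it
unrestricted: ✗ — not simply typable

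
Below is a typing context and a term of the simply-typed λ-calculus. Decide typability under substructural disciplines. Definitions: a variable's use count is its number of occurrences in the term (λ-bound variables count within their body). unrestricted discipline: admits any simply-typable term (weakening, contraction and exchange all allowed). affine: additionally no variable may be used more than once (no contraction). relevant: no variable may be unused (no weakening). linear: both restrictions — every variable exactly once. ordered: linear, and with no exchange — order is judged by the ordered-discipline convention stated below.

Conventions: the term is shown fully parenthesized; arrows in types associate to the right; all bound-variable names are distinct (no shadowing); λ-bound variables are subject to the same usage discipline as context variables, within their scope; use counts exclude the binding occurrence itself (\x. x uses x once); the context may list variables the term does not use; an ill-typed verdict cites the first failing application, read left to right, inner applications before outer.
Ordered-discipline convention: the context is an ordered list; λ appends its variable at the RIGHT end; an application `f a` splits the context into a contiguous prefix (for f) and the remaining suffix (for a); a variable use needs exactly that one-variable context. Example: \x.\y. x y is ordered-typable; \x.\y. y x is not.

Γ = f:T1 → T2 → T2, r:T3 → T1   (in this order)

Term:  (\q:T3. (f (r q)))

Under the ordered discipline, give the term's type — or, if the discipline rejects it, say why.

term : T3 → T2 → T2
variable uses: f: 1×; r: 1×; q (bound): 1×
use order (left to right): f, r, q
typing: well-typed — term : T3 → T2 → T2
summary: ordered ✓ · linear ✓ · affine ✓ · relevant ✓ · unrestricted ✓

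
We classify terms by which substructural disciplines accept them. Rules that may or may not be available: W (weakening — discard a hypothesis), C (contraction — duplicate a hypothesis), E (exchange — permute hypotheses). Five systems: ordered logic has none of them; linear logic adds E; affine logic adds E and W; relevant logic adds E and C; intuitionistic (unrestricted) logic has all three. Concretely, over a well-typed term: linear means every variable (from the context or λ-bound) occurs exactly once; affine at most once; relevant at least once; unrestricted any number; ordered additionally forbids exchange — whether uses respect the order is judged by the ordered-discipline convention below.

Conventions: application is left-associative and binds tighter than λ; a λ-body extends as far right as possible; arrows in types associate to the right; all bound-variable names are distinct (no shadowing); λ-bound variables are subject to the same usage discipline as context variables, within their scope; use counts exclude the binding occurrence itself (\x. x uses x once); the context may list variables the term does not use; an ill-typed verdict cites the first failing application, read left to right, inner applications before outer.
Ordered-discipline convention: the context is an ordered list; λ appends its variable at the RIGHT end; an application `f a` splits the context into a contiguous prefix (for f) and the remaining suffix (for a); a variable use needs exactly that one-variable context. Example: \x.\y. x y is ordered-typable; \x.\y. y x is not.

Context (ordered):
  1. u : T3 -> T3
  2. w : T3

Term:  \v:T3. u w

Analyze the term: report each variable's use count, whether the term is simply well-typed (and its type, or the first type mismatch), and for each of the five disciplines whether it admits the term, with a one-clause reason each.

variable uses: u=1, w=1, v [bound]=0
uses in reading order: u, w
typing: the term checks, with type T3 -> T3
ordered ✗ (unused: v — weakening required)
linear ✗ (unused: v — weakening required)
affine ✓ (none of u, w, v used more than once)
relevant ✗ (unused: v — weakening required)
unrestricted ✓ (simply typable at T3 -> T3; W, C, E all held)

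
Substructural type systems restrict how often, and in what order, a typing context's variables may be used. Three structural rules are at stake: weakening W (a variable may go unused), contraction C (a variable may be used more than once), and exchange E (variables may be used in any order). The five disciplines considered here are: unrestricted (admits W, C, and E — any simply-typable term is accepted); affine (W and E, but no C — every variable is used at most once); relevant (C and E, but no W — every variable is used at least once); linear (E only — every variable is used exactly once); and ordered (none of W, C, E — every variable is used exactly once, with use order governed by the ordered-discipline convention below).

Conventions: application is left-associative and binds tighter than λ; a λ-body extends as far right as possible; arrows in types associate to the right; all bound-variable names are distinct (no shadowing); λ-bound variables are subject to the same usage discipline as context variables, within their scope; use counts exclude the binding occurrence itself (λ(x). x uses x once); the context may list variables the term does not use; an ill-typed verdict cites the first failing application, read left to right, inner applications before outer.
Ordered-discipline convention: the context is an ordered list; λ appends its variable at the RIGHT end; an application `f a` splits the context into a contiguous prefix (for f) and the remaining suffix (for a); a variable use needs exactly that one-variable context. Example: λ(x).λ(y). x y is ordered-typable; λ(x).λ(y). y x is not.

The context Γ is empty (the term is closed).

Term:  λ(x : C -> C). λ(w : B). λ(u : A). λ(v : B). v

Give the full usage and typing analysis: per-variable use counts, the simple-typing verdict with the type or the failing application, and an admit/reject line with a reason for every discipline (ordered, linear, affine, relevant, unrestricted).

counts: x (λ-bound)=0; w (λ-bound)=0; u (λ-bound)=0; v (λ-bound)=1
order of uses: v
typing: the term checks, with type (C -> C) -> B -> A -> B -> B
ordered ✗ (unused: x, w, u — weakening required)
linear ✗ (unused: x, w, u — weakening required)
affine ✓ (x, w, u, v: no repeats, contraction unneeded)
relevant ✗ (unused: x, w, u — weakening required)
unrestricted ✓ (typability at (C -> C) -> B -> A -> B -> B is all that's needed)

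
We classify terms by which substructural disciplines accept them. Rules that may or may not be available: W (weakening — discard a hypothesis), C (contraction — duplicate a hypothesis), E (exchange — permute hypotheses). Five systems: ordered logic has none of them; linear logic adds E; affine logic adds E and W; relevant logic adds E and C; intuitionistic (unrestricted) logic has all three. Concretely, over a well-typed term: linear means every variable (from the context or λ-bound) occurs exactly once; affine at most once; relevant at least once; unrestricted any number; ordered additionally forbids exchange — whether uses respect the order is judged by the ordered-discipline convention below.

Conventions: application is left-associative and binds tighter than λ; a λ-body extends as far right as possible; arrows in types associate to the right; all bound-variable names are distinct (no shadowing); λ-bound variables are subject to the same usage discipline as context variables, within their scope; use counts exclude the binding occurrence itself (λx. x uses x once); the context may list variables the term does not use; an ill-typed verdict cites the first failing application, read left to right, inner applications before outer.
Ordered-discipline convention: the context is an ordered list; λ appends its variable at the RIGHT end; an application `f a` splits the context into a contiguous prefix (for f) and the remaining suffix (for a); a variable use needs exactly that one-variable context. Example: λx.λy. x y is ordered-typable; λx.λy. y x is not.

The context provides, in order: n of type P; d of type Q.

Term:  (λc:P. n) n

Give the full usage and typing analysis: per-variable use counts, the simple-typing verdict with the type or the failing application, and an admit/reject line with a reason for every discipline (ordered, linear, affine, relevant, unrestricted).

usage: n=2; d=0; c (bound)=0
use order (left to right): n, n
typing: the term checks, with type P
ordered ✗ (repeated use of n ×2; d, c never used (weakening))
linear ✗ (repeated use of n ×2; d, c never used (weakening))
affine ✗ (repeated use of n ×2)
relevant ✗ (d, c never used (weakening))
unrestricted ✓ (simply typable at P; W, C, E all held)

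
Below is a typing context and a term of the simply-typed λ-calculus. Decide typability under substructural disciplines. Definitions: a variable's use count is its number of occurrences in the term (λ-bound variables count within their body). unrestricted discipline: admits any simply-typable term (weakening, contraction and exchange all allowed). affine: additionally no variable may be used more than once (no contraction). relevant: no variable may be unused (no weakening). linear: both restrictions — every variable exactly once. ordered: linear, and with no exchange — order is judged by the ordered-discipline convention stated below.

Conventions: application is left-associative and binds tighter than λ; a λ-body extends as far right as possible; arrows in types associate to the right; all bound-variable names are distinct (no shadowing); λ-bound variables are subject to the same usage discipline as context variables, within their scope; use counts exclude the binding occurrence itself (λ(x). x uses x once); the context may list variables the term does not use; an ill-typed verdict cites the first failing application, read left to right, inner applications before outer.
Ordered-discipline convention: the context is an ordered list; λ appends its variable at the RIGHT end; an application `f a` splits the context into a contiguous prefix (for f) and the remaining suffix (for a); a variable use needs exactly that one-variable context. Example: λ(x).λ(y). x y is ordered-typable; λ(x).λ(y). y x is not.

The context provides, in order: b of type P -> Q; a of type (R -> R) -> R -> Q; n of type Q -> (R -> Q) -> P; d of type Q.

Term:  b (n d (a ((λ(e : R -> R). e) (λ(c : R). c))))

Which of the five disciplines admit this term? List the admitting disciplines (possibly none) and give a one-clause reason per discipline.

accepted by: linear, affine, relevant, unrestricted
use counts: b ×1; a ×1; n ×1; d ×1; e (bound) ×1; c (bound) ×1
left-to-right use order: b, n, d, a, e, c
typing: the term checks, with type Q
ordered: ✗ — needs exchange: uses follow b, n, d, a, e, c
linear: ✓ — b, a, n, d, e, c: one use apiece
affine: ✓ — none of b, a, n, d, e, c used more than once
relevant: ✓ — b, a, n, d, e, c: all used, weakening unneeded
unrestricted: ✓ — type-checks (Q) and nothing is barred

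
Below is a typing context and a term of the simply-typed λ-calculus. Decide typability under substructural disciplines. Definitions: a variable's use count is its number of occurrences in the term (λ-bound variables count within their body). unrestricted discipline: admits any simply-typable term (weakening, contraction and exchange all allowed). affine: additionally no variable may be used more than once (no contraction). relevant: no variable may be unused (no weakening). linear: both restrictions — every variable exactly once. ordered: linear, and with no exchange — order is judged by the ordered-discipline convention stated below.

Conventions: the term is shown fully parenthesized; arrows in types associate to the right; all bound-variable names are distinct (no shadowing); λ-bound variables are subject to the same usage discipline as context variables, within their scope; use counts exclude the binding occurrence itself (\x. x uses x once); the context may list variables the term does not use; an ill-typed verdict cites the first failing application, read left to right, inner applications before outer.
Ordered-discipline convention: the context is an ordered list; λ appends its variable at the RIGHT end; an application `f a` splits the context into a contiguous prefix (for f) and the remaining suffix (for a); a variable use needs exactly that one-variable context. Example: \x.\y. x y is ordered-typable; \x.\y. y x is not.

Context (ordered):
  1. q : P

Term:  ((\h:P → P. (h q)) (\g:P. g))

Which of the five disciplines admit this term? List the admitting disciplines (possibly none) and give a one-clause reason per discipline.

admitted in: linear, affine, relevant, unrestricted
use counts: q: 1×; h (bound): 1×; g (bound): 1×
order of uses: h, q, g
typing: well-typed — term : P
ordered ✗ (no contiguous prefix/suffix split fits h, q, g)
linear ✓ (single use per variable (q, h, g))
affine ✓ (q, h, g: no repeats, contraction unneeded)
relevant ✓ (every one of q, h, g appears)
unrestricted ✓ (typability at P is all that's needed)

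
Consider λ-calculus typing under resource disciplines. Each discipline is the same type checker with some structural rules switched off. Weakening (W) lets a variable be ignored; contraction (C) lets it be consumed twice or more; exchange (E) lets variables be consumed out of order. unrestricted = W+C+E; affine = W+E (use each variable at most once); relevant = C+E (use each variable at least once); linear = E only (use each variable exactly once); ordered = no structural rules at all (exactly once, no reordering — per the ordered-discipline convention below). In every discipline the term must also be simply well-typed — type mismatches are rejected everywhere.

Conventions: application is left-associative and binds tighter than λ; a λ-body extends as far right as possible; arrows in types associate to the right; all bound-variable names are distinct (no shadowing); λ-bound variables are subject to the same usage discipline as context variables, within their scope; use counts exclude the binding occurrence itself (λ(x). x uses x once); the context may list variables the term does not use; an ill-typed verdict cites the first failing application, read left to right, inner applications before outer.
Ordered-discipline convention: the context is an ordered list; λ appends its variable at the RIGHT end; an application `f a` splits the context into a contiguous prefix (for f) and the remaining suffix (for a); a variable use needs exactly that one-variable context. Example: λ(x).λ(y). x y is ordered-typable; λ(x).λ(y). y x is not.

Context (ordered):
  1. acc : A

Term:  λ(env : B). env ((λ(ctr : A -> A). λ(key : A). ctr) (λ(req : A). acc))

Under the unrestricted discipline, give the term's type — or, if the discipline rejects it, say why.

not well-typed under unrestricted — a type mismatch blocks all five
counts: acc: 1×; env (λ-bound): 1×; ctr (λ-bound): 1×; key (λ-bound): 0×; req (λ-bound): 0×
order of uses: env, ctr, acc
typing: ill-typed: applying a non-function (B)
all disciplines: ordered ✗ · linear ✗ · affine ✗ · relevant ✗ · unrestricted ✗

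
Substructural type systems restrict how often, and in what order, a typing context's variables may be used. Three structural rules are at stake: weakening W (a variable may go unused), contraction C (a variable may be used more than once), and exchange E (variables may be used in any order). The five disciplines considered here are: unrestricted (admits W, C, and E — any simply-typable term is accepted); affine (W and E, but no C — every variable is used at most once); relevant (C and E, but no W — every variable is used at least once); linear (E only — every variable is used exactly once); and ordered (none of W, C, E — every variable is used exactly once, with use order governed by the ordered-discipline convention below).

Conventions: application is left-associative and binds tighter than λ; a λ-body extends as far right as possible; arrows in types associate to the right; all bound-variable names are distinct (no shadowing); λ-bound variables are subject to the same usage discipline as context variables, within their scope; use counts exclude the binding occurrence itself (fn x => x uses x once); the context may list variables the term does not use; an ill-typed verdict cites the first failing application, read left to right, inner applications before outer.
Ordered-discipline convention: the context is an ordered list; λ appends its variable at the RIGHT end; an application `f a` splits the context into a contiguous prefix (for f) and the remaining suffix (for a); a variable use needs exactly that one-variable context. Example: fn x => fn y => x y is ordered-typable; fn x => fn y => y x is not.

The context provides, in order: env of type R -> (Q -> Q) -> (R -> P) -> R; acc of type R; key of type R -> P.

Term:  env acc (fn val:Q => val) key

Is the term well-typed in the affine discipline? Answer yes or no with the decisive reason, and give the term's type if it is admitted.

yes — none of env, acc, key, val used more than once; term : R
counts: env: 1; acc: 1; key: 1; val (bound): 1
left-to-right use order: env, acc, val, key
typing: well-typed — term : R
per-discipline verdicts: ordered ✓, linear ✓, affine ✓, relevant ✓, unrestricted ✓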